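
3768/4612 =942/1153  =  0.82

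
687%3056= 687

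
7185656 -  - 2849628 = 10035284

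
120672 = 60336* 2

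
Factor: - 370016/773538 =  -185008/386769 = - 2^4*3^ ( - 1)* 31^1 * 373^1*128923^( - 1 )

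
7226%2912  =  1402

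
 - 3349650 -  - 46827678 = 43478028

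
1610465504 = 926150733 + 684314771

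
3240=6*540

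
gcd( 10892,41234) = 778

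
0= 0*17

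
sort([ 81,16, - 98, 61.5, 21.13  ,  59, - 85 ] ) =[-98,  -  85, 16,  21.13, 59  ,  61.5, 81 ] 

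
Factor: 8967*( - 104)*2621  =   - 2444260728 = - 2^3*3^1*7^2*13^1 * 61^1*2621^1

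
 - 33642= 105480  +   - 139122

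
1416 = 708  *2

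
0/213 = 0 = 0.00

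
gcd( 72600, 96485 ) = 5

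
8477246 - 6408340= 2068906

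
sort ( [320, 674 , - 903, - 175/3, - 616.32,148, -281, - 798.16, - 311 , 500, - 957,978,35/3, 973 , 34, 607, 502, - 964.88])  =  [ - 964.88, - 957, - 903, - 798.16, - 616.32, - 311, -281, - 175/3, 35/3, 34,148, 320,500,502 , 607, 674,  973, 978 ]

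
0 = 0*567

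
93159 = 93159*1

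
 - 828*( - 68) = 56304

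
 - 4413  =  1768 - 6181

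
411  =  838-427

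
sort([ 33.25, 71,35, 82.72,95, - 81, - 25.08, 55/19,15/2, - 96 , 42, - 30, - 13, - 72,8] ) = [ - 96, - 81, - 72, - 30, - 25.08,  -  13, 55/19, 15/2, 8, 33.25, 35,42, 71,82.72,95] 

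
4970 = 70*71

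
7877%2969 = 1939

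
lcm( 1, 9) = 9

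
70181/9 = 70181/9 = 7797.89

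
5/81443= 5/81443 = 0.00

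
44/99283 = 44/99283 =0.00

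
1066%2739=1066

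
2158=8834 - 6676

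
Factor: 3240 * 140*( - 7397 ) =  - 3355279200 = - 2^5*3^4*5^2*7^1 * 13^1 * 569^1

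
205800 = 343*600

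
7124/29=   7124/29=245.66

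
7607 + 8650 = 16257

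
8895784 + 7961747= 16857531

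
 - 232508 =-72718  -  159790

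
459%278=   181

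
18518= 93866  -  75348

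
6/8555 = 6/8555 = 0.00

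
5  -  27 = - 22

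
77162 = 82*941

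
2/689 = 2/689= 0.00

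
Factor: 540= 2^2*3^3*5^1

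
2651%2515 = 136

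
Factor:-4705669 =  - 4705669^1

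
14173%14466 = 14173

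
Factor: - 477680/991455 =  - 2^4*3^ ( - 1)*7^1 * 157^( - 1)*421^( - 1 )*853^1 =-95536/198291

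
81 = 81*1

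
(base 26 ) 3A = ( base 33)2M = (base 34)2K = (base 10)88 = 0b1011000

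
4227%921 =543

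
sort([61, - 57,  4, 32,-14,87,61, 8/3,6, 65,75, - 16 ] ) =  [-57,-16 ,-14 , 8/3 , 4,6,32, 61,  61,  65,  75,  87 ] 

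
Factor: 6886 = 2^1*11^1*313^1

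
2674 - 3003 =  - 329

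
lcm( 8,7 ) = 56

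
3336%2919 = 417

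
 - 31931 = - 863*37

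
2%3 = 2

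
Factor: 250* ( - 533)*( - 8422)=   2^2*5^3 * 13^1 * 41^1  *  4211^1 = 1122231500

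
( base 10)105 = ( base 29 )3i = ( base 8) 151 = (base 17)63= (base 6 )253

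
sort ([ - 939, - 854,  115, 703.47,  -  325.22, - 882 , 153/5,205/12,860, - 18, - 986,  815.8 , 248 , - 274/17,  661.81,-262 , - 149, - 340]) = [ - 986, - 939, - 882, - 854, - 340 , - 325.22,-262, - 149, - 18, - 274/17 , 205/12 , 153/5,  115 , 248,661.81, 703.47, 815.8,860 ] 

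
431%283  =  148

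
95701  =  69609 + 26092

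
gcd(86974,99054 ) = 2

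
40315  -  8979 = 31336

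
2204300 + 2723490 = 4927790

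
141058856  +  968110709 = 1109169565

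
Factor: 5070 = 2^1 *3^1 * 5^1*13^2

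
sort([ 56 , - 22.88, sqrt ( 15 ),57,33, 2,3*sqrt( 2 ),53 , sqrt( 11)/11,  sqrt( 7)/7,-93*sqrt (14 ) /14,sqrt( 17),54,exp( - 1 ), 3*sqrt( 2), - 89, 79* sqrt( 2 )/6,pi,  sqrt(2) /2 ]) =[ - 89,- 93*sqrt(14)/14, - 22.88,sqrt (11)/11, exp(-1),sqrt( 7)/7, sqrt( 2)/2,2 , pi,  sqrt( 15),sqrt( 17), 3*sqrt( 2), 3*sqrt( 2 ), 79*sqrt( 2)/6, 33,53,54,56,  57] 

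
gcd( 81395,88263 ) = 1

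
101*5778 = 583578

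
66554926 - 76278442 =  - 9723516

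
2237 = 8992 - 6755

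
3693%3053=640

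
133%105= 28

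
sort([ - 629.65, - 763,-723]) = [ - 763, - 723, - 629.65 ] 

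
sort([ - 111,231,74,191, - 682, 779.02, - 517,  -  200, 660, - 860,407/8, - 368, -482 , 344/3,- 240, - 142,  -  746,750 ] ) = [ - 860,  -  746, -682, -517, - 482, - 368,-240, -200 , -142, - 111,  407/8,  74, 344/3, 191,231,660,750,779.02] 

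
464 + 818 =1282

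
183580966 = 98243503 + 85337463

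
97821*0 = 0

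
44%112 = 44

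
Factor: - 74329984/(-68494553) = 2^7 *17^1*4421^( - 1)* 15493^( -1 )*34159^1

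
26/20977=26/20977 = 0.00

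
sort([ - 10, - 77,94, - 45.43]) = [ - 77, - 45.43,  -  10,94] 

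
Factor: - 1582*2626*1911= - 7938928452=- 2^2*3^1*7^3*13^2 * 101^1*113^1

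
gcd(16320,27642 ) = 102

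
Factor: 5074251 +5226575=2^1*23^1 * 61^1*3671^1 = 10300826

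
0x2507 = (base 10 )9479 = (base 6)111515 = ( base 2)10010100000111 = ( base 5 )300404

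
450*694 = 312300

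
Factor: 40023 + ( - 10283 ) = 2^2*5^1*1487^1 = 29740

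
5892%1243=920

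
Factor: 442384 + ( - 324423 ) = 117961  =  179^1*659^1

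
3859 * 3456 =13336704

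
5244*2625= 13765500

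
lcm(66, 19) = 1254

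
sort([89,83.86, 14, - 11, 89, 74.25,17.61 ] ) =[ - 11, 14 , 17.61, 74.25, 83.86,89,  89 ]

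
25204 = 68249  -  43045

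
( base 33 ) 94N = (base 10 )9956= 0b10011011100100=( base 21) 11c2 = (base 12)5918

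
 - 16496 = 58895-75391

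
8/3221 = 8/3221 = 0.00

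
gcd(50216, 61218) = 2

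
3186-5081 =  - 1895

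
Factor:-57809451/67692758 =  -2^(  -  1 ) * 3^1*31^1*37^( - 1 )*88801^1 * 130681^( - 1 )=-  8258493/9670394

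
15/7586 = 15/7586 =0.00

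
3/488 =3/488 =0.01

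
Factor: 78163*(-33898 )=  - 2649569374= - 2^1 * 17^1 * 997^1*  78163^1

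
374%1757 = 374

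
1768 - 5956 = -4188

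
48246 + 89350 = 137596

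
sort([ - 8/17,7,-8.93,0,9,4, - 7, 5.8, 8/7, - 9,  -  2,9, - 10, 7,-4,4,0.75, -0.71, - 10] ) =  [-10,-10,-9, - 8.93,-7,-4,  -  2,  -  0.71, - 8/17,0,0.75,8/7,4 , 4,  5.8, 7,7, 9, 9] 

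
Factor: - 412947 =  - 3^2  *17^1*2699^1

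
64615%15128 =4103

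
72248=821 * 88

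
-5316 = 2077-7393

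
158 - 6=152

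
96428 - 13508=82920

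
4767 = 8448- 3681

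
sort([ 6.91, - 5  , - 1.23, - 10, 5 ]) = [ - 10, - 5, - 1.23,  5,6.91 ]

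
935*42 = 39270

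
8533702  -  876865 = 7656837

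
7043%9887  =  7043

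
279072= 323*864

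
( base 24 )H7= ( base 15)1CA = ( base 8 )637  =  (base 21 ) JG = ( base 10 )415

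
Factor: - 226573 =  - 23^1*9851^1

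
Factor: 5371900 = 2^2*5^2 * 53719^1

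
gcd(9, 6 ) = 3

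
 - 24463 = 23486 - 47949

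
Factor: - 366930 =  - 2^1*3^5*5^1*151^1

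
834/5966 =417/2983 = 0.14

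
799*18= 14382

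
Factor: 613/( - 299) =  -  13^( - 1)*23^ ( - 1 )* 613^1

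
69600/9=23200/3 = 7733.33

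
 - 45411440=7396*(-6140)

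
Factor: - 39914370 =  - 2^1*3^4*5^1*49277^1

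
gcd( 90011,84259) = 1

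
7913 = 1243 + 6670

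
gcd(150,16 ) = 2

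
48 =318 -270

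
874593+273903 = 1148496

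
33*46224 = 1525392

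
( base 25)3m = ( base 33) 2V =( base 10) 97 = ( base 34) 2T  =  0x61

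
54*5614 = 303156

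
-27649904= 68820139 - 96470043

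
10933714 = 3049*3586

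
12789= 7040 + 5749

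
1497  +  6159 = 7656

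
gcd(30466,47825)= 1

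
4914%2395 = 124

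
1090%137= 131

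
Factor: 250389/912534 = 2^( - 1) * 3^1 * 7^ ( - 1) * 43^1*647^1*21727^(-1) = 83463/304178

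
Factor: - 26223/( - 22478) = 2^(-1)*3^1 * 8741^1 * 11239^( - 1 ) 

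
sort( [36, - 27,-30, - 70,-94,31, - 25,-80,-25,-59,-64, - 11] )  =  [-94, - 80,  -  70, - 64, - 59, - 30,-27,  -  25,-25,  -  11  ,  31,  36]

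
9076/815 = 11+111/815= 11.14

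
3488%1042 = 362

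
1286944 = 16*80434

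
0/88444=0  =  0.00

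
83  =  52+31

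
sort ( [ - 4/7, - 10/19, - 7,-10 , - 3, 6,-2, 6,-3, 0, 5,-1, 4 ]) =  [ - 10, - 7,-3, - 3,-2, -1,-4/7, - 10/19, 0, 4, 5,6, 6]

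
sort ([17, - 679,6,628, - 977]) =[ - 977, - 679 , 6, 17  ,  628 ]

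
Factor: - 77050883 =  -7^2*13^1*29^1*43^1 *97^1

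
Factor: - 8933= - 8933^1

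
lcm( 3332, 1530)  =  149940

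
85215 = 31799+53416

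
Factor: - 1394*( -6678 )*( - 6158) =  - 57325634856 = - 2^3*3^2 * 7^1*17^1*41^1*53^1*3079^1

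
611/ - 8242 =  - 1 + 587/634 = - 0.07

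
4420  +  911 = 5331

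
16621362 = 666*24957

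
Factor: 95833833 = 3^1*31944611^1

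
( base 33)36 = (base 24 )49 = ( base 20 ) 55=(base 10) 105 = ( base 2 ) 1101001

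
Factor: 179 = 179^1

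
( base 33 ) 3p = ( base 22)5e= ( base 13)97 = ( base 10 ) 124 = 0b1111100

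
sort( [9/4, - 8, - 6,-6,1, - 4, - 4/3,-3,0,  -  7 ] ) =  [-8, - 7,  -  6 , -6, - 4, - 3, - 4/3,0, 1, 9/4] 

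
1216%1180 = 36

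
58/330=29/165 = 0.18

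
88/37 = 88/37 = 2.38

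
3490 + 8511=12001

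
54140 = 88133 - 33993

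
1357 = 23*59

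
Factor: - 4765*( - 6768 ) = 32249520 = 2^4*3^2  *  5^1*47^1*953^1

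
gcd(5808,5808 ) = 5808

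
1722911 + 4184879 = 5907790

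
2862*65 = 186030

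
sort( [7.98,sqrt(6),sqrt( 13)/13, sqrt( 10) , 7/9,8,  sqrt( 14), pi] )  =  [ sqrt( 13)/13, 7/9, sqrt( 6), pi,sqrt(10), sqrt( 14 ), 7.98,  8]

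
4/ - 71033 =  -4/71033  =  -0.00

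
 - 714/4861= - 1  +  4147/4861 = - 0.15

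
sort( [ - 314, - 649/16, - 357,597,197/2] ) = [-357,  -  314, - 649/16, 197/2, 597 ]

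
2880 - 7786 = -4906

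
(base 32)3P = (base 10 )121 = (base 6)321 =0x79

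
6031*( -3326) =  -20059106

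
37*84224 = 3116288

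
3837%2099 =1738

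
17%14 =3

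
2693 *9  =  24237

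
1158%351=105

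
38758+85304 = 124062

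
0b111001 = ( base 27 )23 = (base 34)1N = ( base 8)71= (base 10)57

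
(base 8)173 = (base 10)123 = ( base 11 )102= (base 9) 146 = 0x7B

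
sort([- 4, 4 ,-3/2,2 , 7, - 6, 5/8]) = [  -  6 , - 4,-3/2 , 5/8 , 2, 4, 7]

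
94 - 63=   31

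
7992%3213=1566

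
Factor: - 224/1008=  - 2^1*3^( - 2) =-2/9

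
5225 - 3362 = 1863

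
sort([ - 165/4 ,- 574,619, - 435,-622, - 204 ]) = [ - 622,-574, - 435, - 204,-165/4,619 ] 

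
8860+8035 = 16895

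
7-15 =-8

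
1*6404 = 6404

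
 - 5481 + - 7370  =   - 12851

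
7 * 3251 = 22757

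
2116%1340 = 776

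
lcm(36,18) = 36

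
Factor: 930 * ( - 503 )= - 2^1*3^1*5^1 * 31^1*503^1 =- 467790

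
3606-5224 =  - 1618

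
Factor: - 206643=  - 3^1*68881^1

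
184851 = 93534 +91317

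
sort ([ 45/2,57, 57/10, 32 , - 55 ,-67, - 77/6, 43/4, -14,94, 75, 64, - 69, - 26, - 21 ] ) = [ - 69,-67,-55, - 26,-21, -14, - 77/6,57/10, 43/4, 45/2, 32, 57, 64, 75,94]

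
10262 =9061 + 1201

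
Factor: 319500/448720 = 225/316  =  2^(  -  2)*3^2 * 5^2*79^ (  -  1 )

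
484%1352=484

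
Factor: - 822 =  - 2^1 * 3^1*137^1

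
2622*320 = 839040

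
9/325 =9/325 = 0.03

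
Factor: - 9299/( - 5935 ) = 5^( - 1 )*17^1*547^1*1187^( - 1) 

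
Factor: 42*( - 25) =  - 2^1 * 3^1 * 5^2 * 7^1 = - 1050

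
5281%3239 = 2042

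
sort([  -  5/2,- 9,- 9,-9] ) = [ - 9,-9,-9,-5/2] 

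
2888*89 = 257032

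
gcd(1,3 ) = 1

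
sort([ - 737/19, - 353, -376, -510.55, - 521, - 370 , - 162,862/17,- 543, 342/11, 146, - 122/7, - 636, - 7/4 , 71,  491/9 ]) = [-636, - 543, - 521,  -  510.55, - 376, - 370, - 353,-162, - 737/19, - 122/7, - 7/4, 342/11,862/17,491/9,71, 146 ]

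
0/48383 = 0 = 0.00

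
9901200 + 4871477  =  14772677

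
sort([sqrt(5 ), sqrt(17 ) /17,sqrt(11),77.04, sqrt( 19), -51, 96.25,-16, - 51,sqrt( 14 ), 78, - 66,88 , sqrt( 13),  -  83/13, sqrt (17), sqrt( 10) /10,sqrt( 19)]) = [ - 66,  -  51, - 51,  -  16, - 83/13,sqrt(17) /17, sqrt(10)/10,  sqrt(5),sqrt( 11 ),sqrt( 13), sqrt( 14), sqrt(17), sqrt( 19),  sqrt (19), 77.04, 78,  88, 96.25 ] 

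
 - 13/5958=-13/5958 = - 0.00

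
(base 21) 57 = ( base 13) 88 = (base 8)160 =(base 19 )5H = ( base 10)112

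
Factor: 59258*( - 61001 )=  - 3614797258 = -2^1 * 29629^1*61001^1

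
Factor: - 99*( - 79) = 3^2*11^1*79^1 = 7821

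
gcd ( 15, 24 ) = 3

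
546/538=1 + 4/269 = 1.01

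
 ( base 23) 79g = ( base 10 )3926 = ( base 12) 2332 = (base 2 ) 111101010110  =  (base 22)82a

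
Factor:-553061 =-17^1*32533^1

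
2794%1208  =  378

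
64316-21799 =42517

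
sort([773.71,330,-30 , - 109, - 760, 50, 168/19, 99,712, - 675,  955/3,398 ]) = [ - 760 ,-675, - 109, - 30,168/19,50 , 99,955/3,  330, 398 , 712, 773.71]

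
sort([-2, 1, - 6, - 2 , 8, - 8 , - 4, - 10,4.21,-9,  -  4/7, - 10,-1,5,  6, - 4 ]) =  [ - 10,-10, - 9, - 8 ,-6,-4, - 4, - 2, - 2 , - 1, - 4/7, 1,4.21,5,6, 8 ]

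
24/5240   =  3/655 = 0.00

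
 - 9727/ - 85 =9727/85 =114.44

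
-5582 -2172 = - 7754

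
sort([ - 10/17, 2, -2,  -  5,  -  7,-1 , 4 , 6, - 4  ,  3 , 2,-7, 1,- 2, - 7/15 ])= [ - 7,-7,-5,-4, - 2  , - 2,-1 , - 10/17, - 7/15 , 1, 2,2, 3,4, 6] 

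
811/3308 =811/3308 = 0.25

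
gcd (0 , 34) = 34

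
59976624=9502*6312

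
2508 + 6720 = 9228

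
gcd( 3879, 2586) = 1293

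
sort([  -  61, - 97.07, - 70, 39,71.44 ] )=[ - 97.07,  -  70, - 61, 39, 71.44]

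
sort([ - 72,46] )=[ - 72 , 46 ]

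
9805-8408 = 1397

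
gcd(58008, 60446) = 2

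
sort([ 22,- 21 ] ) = [ - 21 , 22 ] 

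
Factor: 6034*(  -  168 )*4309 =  - 4368085008 = - 2^4*3^1 * 7^2*31^1*139^1*431^1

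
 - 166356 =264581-430937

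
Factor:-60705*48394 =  - 2^1*3^2*5^1*19^1 * 71^1*24197^1=- 2937757770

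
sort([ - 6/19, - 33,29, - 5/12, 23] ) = [ - 33, - 5/12 ,-6/19,23, 29]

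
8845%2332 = 1849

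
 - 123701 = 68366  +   - 192067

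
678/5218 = 339/2609 = 0.13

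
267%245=22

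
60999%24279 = 12441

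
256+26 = 282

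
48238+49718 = 97956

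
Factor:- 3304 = -2^3*7^1*59^1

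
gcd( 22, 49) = 1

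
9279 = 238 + 9041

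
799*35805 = 28608195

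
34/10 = 3  +  2/5 = 3.40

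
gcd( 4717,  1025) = 1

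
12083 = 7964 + 4119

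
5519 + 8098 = 13617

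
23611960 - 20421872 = 3190088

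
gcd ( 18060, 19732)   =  4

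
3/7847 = 3/7847 = 0.00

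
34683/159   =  218 + 7/53   =  218.13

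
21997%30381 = 21997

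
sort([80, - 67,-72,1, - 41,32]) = [ - 72,-67,-41,1,32, 80 ]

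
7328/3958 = 3664/1979 = 1.85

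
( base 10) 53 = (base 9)58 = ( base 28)1P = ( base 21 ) 2B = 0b110101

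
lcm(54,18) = 54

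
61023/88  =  693+39/88 = 693.44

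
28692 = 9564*3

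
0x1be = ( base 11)376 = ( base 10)446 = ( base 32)DU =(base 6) 2022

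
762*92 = 70104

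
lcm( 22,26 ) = 286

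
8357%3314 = 1729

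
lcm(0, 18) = 0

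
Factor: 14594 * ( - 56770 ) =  - 2^2 * 5^1*7^1*811^1*7297^1 = -828501380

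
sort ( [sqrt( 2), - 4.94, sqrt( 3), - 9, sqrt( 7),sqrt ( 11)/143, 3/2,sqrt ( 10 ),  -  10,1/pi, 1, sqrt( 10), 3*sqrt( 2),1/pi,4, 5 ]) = [ - 10, - 9, -4.94, sqrt(11) /143,1/pi, 1/pi,  1,sqrt( 2 ), 3/2, sqrt( 3), sqrt( 7),  sqrt(  10),sqrt( 10 ), 4,3* sqrt ( 2 ), 5]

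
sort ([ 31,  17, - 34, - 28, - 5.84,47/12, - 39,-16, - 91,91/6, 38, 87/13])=[-91,-39,  -  34, - 28,-16,-5.84, 47/12,87/13, 91/6,17,31 , 38]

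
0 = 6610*0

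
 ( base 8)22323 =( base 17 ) 1fa9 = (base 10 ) 9427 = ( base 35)7OC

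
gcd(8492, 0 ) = 8492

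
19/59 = 19/59 = 0.32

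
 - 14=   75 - 89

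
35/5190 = 7/1038 = 0.01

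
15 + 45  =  60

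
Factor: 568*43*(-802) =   -  19588048= - 2^4  *  43^1 * 71^1*401^1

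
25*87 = 2175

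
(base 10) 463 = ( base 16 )1CF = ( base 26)HL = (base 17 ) 1a4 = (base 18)17d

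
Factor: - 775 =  -5^2*31^1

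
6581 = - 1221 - -7802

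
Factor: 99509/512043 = 151/777= 3^( - 1 ) * 7^ ( - 1)  *37^( - 1)*151^1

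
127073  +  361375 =488448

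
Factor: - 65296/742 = - 88 =- 2^3 * 11^1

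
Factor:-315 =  - 3^2*5^1*7^1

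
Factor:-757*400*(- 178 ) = 2^5* 5^2 * 89^1*757^1=53898400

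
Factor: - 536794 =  - 2^1*239^1*1123^1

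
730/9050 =73/905 = 0.08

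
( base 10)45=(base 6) 113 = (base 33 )1C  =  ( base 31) 1e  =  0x2d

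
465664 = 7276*64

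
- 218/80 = -109/40  =  -2.73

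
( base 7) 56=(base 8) 51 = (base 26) 1F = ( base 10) 41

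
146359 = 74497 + 71862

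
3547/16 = 221+ 11/16  =  221.69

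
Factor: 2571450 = 2^1*3^1 * 5^2 * 7^1 * 31^1*79^1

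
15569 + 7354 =22923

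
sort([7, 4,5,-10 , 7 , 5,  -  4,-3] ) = [ - 10, - 4, -3,4, 5,5,7,7]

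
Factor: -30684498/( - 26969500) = 15342249/13484750 = 2^(-1)*3^1*5^( - 3)*13^1 * 227^1*1733^1 *53939^(-1 )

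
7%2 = 1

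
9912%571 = 205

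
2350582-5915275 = -3564693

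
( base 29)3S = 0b1110011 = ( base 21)5A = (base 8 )163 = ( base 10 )115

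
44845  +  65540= 110385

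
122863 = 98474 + 24389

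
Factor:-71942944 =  - 2^5*233^1*9649^1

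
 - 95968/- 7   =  95968/7 = 13709.71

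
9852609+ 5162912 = 15015521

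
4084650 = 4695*870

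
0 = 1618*0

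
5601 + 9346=14947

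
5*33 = 165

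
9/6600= 3/2200 = 0.00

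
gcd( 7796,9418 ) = 2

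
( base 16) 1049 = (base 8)10111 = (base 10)4169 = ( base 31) 4AF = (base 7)15104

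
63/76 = 63/76 = 0.83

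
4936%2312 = 312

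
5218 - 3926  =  1292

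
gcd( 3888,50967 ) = 9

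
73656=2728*27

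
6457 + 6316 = 12773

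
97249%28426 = 11971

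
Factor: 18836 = 2^2*17^1*277^1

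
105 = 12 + 93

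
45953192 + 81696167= 127649359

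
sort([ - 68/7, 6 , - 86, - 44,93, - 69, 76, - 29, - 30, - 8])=[ - 86,  -  69,  -  44,- 30,  -  29, - 68/7, - 8, 6,76, 93 ] 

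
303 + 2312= 2615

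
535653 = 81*6613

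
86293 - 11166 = 75127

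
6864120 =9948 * 690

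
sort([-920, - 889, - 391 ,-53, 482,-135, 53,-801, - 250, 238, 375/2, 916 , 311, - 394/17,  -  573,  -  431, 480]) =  [-920,- 889, - 801, - 573, - 431,-391 , - 250,-135, - 53, - 394/17, 53,375/2, 238, 311, 480, 482, 916]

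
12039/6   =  4013/2 = 2006.50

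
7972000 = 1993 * 4000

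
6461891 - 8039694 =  - 1577803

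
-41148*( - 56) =2304288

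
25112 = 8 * 3139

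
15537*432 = 6711984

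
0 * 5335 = 0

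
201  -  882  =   - 681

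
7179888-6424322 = 755566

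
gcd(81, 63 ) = 9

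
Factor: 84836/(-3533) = -2^2*127^1*167^1*3533^( - 1)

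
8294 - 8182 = 112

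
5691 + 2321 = 8012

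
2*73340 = 146680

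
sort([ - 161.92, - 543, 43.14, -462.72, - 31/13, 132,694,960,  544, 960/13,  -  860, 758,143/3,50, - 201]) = [ - 860, - 543,-462.72,-201 , - 161.92 , - 31/13,43.14,143/3,  50, 960/13, 132  ,  544,694,758, 960]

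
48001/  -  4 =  - 12001+3/4 = - 12000.25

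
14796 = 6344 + 8452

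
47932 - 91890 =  - 43958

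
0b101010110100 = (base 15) C2A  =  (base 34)2ck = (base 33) 2H1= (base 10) 2740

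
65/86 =65/86 = 0.76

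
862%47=16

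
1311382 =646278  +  665104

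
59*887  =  52333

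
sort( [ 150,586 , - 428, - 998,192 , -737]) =[ - 998, - 737, - 428, 150,192, 586]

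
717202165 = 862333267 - 145131102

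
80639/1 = 80639= 80639.00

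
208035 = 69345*3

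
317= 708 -391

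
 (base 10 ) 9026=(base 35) 7cv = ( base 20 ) 12b6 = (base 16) 2342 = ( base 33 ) 89h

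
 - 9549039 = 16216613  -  25765652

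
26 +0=26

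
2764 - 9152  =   - 6388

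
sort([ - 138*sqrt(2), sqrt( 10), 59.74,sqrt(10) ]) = [ - 138* sqrt ( 2), sqrt( 10), sqrt( 10 ), 59.74]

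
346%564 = 346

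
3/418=3/418 = 0.01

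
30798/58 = 531 = 531.00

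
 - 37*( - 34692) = 1283604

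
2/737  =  2/737 = 0.00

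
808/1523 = 808/1523 = 0.53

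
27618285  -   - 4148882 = 31767167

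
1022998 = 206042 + 816956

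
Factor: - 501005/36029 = -5^1*7^ ( - 1 )*97^1*1033^1*5147^( - 1 )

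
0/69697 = 0=   0.00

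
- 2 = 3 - 5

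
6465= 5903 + 562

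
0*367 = 0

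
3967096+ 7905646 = 11872742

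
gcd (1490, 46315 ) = 5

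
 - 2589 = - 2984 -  - 395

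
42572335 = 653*65195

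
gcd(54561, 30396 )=3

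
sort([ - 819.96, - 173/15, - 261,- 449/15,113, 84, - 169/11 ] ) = [ - 819.96, - 261, - 449/15,-169/11,  -  173/15,84,113]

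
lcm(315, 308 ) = 13860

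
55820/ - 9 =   -  55820/9 = -6202.22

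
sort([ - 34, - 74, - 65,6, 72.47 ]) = [- 74, - 65, - 34, 6, 72.47]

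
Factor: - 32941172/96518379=-2^2*3^( - 1 ) * 11^1*17^1 * 47^1* 937^1 * 3701^(- 1)*8693^( - 1)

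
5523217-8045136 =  - 2521919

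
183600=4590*40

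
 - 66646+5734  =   - 60912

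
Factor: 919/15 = 3^(-1)*5^(-1 ) * 919^1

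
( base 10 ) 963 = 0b1111000011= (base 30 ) 123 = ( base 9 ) 1280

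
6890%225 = 140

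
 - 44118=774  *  ( - 57 )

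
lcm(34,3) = 102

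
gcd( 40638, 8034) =78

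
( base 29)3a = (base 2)1100001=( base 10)97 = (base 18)57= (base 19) 52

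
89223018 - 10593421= 78629597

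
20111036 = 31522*638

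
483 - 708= - 225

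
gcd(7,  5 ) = 1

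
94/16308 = 47/8154= 0.01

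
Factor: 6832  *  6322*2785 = 2^5*5^1*7^1*29^1*61^1 * 109^1 * 557^1 = 120289452640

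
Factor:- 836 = -2^2*11^1 * 19^1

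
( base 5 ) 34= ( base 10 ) 19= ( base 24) j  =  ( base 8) 23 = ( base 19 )10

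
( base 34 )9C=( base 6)1250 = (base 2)100111110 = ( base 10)318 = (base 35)93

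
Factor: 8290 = 2^1*5^1*829^1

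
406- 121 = 285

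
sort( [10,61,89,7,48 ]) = [ 7,10 , 48,61 , 89]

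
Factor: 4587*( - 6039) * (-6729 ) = 3^4 * 11^2*61^1*139^1*2243^1  =  186399308997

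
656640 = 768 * 855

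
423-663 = - 240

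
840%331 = 178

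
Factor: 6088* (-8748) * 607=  - 32327499168  =  - 2^5 * 3^7*607^1 * 761^1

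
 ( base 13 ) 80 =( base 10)104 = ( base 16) 68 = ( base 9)125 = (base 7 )206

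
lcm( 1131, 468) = 13572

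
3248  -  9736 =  - 6488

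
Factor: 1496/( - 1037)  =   - 88/61 =- 2^3*11^1 * 61^ ( - 1)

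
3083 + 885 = 3968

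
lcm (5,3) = 15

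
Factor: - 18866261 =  - 1543^1*12227^1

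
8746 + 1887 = 10633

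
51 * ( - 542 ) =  - 27642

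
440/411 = 440/411 = 1.07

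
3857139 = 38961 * 99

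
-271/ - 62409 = 271/62409 = 0.00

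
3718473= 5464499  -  1746026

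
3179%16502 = 3179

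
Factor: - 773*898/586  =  - 293^ ( - 1)*449^1*773^1 = - 347077/293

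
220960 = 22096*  10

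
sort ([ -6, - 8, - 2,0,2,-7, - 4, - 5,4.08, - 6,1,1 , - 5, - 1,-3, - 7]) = [ - 8,- 7, - 7, - 6,-6 , -5, - 5, - 4, - 3, - 2, - 1,0,1,1, 2 , 4.08]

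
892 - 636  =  256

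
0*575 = 0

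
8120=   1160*7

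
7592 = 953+6639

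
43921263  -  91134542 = - 47213279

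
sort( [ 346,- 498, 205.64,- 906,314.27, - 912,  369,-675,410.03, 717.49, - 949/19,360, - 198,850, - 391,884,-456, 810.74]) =[  -  912,-906, - 675, - 498,-456,-391, -198, - 949/19,205.64, 314.27, 346,360 , 369,410.03, 717.49,810.74, 850,884]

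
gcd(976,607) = 1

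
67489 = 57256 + 10233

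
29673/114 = 260 + 11/38=260.29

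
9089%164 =69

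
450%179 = 92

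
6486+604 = 7090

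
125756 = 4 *31439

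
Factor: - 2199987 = -3^3 *17^1*4793^1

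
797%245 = 62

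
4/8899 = 4/8899 =0.00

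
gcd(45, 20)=5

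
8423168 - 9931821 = -1508653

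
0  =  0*86744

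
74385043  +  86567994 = 160953037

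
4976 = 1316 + 3660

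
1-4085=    - 4084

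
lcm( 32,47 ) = 1504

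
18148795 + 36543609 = 54692404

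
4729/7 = 4729/7=675.57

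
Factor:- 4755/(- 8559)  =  3^( - 2)*5^1 = 5/9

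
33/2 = 16  +  1/2 = 16.50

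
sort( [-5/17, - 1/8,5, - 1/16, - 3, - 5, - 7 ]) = [ - 7, - 5, - 3, - 5/17,  -  1/8,- 1/16, 5 ] 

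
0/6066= 0=   0.00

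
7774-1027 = 6747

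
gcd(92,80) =4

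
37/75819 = 37/75819 = 0.00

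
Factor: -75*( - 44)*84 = 277200  =  2^4*3^2 * 5^2*7^1 * 11^1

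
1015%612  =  403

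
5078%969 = 233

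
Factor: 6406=2^1 * 3203^1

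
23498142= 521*45102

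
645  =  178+467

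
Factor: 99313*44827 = 19^1*23^1*1949^1 * 5227^1 = 4451903851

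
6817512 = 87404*78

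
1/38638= 1/38638= 0.00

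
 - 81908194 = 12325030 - 94233224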